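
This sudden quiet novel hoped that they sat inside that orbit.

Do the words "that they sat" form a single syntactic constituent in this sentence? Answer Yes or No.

"that" belongs to the complementizer "that" while "sat" belongs to the clause "they sat inside that orbit"; a span that runs across that boundary is not a single phrase.

No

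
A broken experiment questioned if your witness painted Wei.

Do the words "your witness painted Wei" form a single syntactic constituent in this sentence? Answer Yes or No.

"your witness painted Wei" is exactly the clause [S your witness painted Wei], a complete constituent.

Yes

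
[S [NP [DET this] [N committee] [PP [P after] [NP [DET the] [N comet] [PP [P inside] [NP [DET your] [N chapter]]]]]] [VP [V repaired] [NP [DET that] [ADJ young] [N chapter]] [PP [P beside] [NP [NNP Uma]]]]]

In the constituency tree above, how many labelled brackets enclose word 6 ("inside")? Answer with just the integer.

Path from the root down to the word: S → NP → PP → NP → PP → P. That is 6 enclosing brackets.

6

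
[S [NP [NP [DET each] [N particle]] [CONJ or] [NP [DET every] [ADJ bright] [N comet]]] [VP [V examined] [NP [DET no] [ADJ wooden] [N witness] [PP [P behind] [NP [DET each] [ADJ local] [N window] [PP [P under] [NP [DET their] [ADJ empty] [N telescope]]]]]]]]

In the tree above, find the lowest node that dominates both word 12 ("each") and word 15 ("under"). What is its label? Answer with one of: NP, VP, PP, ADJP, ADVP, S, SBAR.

Both words fall inside [NP each local window under their empty telescope] (words 12–18), and no smaller constituent contains them both. Label: NP.

NP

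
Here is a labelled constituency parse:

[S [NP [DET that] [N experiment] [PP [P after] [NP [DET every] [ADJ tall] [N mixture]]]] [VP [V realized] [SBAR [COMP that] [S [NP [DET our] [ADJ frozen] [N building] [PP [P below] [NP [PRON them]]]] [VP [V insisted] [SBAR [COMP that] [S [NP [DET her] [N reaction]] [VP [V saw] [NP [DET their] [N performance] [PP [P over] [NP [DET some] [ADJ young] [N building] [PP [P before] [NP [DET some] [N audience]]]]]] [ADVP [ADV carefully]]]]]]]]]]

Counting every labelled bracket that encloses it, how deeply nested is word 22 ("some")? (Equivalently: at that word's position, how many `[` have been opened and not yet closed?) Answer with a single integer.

The word sits inside DET, which is inside NP, inside PP, inside NP, inside VP, inside S, inside SBAR, inside VP, inside S, inside SBAR, inside VP, inside S — 12 brackets in all.

12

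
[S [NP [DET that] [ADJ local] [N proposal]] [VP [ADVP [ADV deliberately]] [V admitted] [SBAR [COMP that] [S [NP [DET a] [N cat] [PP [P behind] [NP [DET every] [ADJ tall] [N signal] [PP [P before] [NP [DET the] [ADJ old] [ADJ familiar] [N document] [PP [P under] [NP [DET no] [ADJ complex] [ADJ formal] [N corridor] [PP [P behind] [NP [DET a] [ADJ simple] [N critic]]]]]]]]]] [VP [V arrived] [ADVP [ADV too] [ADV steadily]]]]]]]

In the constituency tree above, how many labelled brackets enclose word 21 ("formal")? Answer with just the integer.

12

Path from the root down to the word: S → VP → SBAR → S → NP → PP → NP → PP → NP → PP → NP → ADJ. That is 12 enclosing brackets.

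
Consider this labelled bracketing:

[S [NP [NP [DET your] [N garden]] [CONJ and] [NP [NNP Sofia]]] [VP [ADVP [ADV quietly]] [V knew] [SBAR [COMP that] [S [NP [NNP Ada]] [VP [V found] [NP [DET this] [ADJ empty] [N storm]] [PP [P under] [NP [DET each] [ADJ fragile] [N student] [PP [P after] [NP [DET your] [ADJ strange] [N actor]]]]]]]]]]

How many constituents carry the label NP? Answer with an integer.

Scanning left to right, an opening `[NP` appears at word positions 1, 1, 4, 8, 10, 14, 18 — 7 in total.

7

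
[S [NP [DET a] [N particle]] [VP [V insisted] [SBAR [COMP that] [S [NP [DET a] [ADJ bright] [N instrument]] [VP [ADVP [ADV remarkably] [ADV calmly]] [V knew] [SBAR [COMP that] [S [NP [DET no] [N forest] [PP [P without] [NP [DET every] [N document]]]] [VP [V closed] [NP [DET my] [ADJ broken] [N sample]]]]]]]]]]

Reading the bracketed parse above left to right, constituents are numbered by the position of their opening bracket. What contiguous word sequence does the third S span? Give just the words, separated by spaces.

no forest without every document closed my broken sample

The S opening brackets appear, in order, over: "a particle insisted that a bright instrument remarkably calmly knew that no forest without every document closed my broken sample"; "a bright instrument remarkably calmly knew that no forest without every document closed my broken sample"; "no forest without every document closed my broken sample". The third one spans "no forest without every document closed my broken sample".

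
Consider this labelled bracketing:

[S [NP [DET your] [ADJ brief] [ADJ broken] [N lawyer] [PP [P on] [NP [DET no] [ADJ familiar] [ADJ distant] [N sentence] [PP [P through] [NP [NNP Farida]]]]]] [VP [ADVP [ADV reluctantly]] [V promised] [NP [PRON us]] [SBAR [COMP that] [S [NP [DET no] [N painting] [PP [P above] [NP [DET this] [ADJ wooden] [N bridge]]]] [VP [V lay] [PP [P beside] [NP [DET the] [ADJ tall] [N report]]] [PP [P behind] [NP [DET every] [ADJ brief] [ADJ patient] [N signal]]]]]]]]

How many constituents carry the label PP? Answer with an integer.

5

Scanning left to right, an opening `[PP` appears at word positions 5, 10, 18, 23, 27 — 5 in total.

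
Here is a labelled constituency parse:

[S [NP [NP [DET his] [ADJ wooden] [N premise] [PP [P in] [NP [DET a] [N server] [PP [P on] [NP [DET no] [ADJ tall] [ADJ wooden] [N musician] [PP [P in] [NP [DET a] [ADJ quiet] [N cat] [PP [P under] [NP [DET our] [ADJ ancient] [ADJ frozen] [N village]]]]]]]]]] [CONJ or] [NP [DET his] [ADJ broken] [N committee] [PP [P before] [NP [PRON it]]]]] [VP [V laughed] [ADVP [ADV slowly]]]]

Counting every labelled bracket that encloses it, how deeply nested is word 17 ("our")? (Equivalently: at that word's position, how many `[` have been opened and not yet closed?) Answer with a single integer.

12

The word sits inside DET, which is inside NP, inside PP, inside NP, inside PP, inside NP, inside PP, inside NP, inside PP, inside NP, inside NP, inside S — 12 brackets in all.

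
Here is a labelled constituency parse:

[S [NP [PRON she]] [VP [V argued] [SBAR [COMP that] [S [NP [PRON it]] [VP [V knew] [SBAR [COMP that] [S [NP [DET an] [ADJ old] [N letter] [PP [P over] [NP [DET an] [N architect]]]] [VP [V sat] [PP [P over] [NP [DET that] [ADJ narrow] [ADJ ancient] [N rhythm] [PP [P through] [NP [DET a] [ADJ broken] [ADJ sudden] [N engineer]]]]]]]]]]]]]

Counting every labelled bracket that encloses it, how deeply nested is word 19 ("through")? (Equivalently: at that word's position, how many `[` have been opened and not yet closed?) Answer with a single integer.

12

The word sits inside P, which is inside PP, inside NP, inside PP, inside VP, inside S, inside SBAR, inside VP, inside S, inside SBAR, inside VP, inside S — 12 brackets in all.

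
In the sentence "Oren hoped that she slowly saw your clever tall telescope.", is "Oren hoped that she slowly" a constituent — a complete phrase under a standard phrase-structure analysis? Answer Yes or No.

The smallest constituent containing the whole sequence is the clause [S Oren hoped that she slowly saw your clever tall telescope], but the sequence is only part of it — it straddles the boundary between noun phrase "Oren" and verb phrase "hoped that she slowly saw your clever tall telescope".

No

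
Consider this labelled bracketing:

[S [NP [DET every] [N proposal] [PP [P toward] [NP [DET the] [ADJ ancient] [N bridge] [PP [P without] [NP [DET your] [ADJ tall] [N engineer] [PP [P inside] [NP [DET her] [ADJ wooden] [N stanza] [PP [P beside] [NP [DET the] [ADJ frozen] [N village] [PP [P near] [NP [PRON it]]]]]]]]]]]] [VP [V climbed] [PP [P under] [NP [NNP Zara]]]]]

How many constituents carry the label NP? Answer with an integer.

7

Listing each NP by its span: [NP every proposal toward the ancient bridge without your tall engineer inside her wooden stanza beside the frozen village near it]; [NP the ancient bridge without your tall engineer inside her wooden stanza beside the frozen village near it]; [NP your tall engineer inside her wooden stanza beside the frozen village near it]; [NP her wooden stanza beside the frozen village near it]; [NP the frozen village near it]; [NP it] … — that makes 7.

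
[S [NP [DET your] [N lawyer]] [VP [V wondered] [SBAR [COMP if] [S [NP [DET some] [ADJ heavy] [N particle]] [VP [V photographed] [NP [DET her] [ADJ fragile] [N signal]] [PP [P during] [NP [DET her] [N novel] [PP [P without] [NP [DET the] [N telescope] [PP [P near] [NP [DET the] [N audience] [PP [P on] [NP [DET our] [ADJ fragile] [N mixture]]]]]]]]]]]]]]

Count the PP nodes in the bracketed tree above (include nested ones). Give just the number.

4

Listing each PP by its span: [PP during her novel without the telescope near the audience on our fragile mixture]; [PP without the telescope near the audience on our fragile mixture]; [PP near the audience on our fragile mixture]; [PP on our fragile mixture] — that makes 4.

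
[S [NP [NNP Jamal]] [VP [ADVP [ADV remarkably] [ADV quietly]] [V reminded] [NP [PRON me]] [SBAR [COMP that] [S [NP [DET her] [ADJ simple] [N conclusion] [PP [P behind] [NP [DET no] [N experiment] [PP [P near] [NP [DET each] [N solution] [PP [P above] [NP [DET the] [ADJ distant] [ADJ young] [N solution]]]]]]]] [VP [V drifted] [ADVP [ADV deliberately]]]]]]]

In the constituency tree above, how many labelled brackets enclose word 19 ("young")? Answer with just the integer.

12

Path from the root down to the word: S → VP → SBAR → S → NP → PP → NP → PP → NP → PP → NP → ADJ. That is 12 enclosing brackets.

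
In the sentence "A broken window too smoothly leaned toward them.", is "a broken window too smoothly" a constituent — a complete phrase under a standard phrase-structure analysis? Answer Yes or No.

The smallest constituent containing the whole sequence is the clause [S a broken window too smoothly leaned toward them], but the sequence is only part of it — it straddles the boundary between noun phrase "a broken window" and verb phrase "too smoothly leaned toward them".

No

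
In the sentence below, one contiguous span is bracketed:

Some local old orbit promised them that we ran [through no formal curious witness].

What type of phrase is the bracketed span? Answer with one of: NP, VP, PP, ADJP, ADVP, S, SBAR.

PP

"through" is the head of the bracketed span, so the span is a prepositional phrase: PP.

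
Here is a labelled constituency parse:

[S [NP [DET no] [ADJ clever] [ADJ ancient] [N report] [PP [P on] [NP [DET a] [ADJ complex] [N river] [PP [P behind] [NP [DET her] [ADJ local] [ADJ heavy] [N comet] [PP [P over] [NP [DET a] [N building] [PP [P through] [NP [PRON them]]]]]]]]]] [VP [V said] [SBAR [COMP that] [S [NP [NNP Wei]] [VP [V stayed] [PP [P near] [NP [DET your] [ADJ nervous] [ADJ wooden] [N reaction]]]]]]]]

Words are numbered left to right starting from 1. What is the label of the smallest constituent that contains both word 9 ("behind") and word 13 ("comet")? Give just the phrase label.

Word 9 lies under S → NP → PP → NP → PP → P; word 13 lies under S → NP → PP → NP → PP → NP → N. The lowest shared node is the PP.

PP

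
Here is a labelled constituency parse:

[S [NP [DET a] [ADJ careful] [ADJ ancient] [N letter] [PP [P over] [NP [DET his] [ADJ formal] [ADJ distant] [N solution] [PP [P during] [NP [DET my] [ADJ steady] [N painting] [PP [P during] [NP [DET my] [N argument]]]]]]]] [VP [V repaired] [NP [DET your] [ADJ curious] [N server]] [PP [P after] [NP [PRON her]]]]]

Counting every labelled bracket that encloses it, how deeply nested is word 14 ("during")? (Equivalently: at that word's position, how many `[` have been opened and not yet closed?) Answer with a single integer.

The word sits inside P, which is inside PP, inside NP, inside PP, inside NP, inside PP, inside NP, inside S — 8 brackets in all.

8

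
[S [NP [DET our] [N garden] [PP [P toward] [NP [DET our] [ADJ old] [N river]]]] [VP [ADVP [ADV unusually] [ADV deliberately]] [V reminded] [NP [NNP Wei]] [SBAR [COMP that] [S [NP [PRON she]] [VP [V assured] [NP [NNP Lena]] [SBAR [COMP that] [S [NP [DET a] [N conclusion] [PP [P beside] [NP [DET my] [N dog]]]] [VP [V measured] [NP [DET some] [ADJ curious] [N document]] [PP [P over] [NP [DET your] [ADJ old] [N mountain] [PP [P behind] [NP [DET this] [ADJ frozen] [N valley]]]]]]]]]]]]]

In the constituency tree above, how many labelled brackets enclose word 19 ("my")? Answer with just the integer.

11

Counting open brackets not yet closed at "my": [S [VP [SBAR [S [VP [SBAR [S [NP [PP [NP [DET = 11.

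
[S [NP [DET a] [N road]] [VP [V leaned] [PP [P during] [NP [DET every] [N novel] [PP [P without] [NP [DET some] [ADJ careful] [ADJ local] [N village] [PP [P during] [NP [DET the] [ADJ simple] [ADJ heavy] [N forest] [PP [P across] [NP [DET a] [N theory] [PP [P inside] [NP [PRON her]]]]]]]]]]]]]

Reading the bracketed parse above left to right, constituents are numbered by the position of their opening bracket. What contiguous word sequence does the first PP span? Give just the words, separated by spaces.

during every novel without some careful local village during the simple heavy forest across a theory inside her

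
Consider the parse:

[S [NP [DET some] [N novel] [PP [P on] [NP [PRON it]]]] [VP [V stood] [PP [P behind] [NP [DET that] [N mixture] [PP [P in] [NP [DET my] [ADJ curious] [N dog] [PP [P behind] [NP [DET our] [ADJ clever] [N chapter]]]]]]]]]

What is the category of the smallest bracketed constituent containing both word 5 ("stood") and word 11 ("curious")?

VP

Both words fall inside [VP stood behind that mixture in my curious dog behind our clever chapter] (words 5–16), and no smaller constituent contains them both. Label: VP.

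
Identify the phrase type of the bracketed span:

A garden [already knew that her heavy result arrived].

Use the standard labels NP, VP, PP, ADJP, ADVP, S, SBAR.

VP

"knew" is the head of the bracketed span, so the span is a verb phrase: VP.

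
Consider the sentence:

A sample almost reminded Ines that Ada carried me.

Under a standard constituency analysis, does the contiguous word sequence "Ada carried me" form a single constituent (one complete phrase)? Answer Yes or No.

"Ada carried me" is exactly the clause [S Ada carried me], a complete constituent.

Yes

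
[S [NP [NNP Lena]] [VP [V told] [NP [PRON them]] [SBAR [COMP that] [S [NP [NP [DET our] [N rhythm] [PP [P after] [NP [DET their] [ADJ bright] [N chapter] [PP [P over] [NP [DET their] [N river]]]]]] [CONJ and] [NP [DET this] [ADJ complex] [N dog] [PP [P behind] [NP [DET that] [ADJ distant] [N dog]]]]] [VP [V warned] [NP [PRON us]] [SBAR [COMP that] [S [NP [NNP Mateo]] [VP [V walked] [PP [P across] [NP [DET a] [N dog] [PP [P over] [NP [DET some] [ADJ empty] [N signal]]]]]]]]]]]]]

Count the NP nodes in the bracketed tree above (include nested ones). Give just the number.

12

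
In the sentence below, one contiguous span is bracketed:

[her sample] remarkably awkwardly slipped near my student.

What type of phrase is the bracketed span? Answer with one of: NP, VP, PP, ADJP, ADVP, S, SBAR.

NP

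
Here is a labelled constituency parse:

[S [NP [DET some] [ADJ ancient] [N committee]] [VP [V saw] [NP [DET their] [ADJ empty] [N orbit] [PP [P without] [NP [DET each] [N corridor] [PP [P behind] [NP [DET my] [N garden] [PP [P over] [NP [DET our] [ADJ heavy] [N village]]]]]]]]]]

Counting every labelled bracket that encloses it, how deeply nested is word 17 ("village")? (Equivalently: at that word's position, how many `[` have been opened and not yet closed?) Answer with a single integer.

10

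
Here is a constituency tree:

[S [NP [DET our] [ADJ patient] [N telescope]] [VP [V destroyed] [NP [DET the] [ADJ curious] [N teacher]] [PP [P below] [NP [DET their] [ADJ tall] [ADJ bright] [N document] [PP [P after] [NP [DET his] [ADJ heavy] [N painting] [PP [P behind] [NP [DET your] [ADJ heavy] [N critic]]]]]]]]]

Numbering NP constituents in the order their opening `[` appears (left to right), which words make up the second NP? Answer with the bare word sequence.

the curious teacher

Opening `[NP` markers occur at word positions 1, 5, 9, 14, 18; the second of these opens the constituent [NP the curious teacher].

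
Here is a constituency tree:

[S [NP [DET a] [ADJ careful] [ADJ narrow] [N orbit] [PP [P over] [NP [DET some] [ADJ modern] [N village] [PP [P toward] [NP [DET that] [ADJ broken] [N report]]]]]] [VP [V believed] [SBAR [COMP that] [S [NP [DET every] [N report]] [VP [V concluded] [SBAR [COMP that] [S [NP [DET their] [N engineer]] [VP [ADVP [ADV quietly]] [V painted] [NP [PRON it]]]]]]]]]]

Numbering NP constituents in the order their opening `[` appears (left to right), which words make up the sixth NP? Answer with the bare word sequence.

it

In left-to-right order the NP constituents are "a careful narrow orbit over some modern village toward that broken report"; "some modern village toward that broken report"; "that broken report"; "every report"; "their engineer"; "it". Number 6 is "it".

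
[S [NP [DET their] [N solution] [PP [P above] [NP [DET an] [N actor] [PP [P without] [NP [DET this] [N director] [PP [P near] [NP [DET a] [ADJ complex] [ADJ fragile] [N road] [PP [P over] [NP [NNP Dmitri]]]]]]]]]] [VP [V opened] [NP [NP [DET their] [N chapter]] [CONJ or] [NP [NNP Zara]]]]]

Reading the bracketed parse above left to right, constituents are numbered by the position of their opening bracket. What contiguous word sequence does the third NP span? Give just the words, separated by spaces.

this director near a complex fragile road over Dmitri

The NP opening brackets appear, in order, over: "their solution above an actor without this director near a complex fragile road over Dmitri"; "an actor without this director near a complex fragile road over Dmitri"; "this director near a complex fragile road over Dmitri"; "a complex fragile road over Dmitri"; "Dmitri"; "their chapter or Zara"; "their chapter"; "Zara". The third one spans "this director near a complex fragile road over Dmitri".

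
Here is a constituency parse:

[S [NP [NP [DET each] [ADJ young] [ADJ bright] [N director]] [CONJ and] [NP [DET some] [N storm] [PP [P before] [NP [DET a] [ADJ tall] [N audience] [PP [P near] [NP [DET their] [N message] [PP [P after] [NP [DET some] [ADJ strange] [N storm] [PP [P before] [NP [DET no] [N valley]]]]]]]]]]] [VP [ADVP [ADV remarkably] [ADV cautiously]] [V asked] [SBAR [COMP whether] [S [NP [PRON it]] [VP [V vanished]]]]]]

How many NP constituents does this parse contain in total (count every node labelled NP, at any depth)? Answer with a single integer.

The NP constituents are: [NP each young bright director and some storm before a tall audience near their message after some strange storm before no valley]; [NP each young bright director]; [NP some storm before a tall audience near their message after some strange storm before no valley]; [NP a tall audience near their message after some strange storm before no valley]; [NP their message after some strange storm before no valley]; [NP some strange storm before no valley] …. Total: 8.

8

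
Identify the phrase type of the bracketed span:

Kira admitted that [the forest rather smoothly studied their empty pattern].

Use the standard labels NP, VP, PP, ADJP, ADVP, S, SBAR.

S

The span is built around the head "studied" — a clause (S).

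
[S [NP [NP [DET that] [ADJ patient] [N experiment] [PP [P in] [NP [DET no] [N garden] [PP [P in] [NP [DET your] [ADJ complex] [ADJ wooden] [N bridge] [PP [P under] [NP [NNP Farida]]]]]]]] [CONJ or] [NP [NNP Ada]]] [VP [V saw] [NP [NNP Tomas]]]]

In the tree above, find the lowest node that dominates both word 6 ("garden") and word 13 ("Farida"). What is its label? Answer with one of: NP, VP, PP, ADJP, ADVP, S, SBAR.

NP

Both words fall inside [NP no garden in your complex wooden bridge under Farida] (words 5–13), and no smaller constituent contains them both. Label: NP.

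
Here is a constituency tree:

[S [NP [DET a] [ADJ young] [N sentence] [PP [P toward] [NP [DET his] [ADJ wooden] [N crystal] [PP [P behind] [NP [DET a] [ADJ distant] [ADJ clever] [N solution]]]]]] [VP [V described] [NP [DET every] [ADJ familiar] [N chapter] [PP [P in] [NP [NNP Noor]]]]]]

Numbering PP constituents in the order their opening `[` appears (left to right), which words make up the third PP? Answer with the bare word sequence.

in Noor

Opening `[PP` markers occur at word positions 4, 8, 17; the third of these opens the constituent [PP in Noor].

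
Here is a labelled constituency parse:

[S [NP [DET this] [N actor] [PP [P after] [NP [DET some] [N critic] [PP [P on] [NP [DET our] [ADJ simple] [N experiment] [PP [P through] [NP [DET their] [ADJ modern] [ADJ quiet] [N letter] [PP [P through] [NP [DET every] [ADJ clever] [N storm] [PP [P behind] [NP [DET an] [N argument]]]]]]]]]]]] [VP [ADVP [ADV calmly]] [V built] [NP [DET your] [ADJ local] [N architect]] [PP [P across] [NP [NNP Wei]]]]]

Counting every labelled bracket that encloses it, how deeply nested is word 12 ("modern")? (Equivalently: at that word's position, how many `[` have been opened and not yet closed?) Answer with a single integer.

Counting open brackets not yet closed at "modern": [S [NP [PP [NP [PP [NP [PP [NP [ADJ = 9.

9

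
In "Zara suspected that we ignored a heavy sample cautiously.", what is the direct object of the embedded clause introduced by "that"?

a heavy sample

The verb of the embedded clause introduced by "that" is "ignored"; its direct object is the NP "a heavy sample".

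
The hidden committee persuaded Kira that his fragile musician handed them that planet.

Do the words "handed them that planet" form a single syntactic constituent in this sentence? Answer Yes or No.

"handed them that planet" is exactly the verb phrase [VP handed them that planet], a complete constituent.

Yes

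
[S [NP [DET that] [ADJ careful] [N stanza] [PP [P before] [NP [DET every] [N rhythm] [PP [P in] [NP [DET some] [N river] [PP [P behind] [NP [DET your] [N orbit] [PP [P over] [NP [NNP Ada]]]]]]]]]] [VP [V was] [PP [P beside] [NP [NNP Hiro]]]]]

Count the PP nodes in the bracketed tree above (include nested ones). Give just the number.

Scanning left to right, an opening `[PP` appears at word positions 4, 7, 10, 13, 16 — 5 in total.

5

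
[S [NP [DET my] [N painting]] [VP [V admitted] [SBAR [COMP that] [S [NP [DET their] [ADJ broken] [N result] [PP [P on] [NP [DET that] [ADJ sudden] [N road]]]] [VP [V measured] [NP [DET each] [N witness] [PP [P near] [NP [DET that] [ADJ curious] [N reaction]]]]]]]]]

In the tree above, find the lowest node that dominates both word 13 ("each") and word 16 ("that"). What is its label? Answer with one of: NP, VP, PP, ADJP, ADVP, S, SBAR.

Both words fall inside [NP each witness near that curious reaction] (words 13–18), and no smaller constituent contains them both. Label: NP.

NP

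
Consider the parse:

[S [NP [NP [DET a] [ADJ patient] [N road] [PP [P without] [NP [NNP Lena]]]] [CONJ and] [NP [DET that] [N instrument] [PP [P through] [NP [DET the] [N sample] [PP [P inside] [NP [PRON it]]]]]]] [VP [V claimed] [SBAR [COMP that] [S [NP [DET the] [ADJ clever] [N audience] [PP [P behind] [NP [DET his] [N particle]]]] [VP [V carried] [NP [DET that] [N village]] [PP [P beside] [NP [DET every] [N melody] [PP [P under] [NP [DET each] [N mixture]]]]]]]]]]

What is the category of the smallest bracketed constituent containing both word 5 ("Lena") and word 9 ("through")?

NP

Both words fall inside [NP a patient road without Lena and that instrument through the sample inside it] (words 1–13), and no smaller constituent contains them both. Label: NP.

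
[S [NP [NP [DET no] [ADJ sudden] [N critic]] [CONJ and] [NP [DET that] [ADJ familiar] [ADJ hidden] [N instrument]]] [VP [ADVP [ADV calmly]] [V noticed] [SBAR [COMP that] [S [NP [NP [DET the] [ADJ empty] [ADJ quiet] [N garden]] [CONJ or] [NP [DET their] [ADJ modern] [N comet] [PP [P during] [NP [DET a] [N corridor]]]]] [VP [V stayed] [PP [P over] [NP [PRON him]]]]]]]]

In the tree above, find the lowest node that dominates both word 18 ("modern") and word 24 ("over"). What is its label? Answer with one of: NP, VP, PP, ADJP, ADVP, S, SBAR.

S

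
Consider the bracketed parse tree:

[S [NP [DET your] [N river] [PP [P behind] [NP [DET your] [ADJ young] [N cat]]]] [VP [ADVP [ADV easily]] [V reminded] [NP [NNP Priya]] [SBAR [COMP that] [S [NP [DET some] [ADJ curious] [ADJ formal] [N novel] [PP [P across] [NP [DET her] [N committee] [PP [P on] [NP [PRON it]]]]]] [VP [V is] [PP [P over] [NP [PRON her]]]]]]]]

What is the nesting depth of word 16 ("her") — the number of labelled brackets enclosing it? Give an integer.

The word sits inside DET, which is inside NP, inside PP, inside NP, inside S, inside SBAR, inside VP, inside S — 8 brackets in all.

8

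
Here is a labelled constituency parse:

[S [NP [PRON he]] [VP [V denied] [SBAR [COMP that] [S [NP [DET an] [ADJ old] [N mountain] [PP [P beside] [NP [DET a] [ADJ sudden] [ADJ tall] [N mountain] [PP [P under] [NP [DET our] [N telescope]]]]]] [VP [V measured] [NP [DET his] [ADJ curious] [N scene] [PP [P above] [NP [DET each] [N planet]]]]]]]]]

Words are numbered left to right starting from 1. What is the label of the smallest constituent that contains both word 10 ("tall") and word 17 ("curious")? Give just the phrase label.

S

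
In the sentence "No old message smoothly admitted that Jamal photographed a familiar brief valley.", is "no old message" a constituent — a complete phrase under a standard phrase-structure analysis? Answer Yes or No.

These words form the whole noun phrase headed by "message", so yes — one constituent.

Yes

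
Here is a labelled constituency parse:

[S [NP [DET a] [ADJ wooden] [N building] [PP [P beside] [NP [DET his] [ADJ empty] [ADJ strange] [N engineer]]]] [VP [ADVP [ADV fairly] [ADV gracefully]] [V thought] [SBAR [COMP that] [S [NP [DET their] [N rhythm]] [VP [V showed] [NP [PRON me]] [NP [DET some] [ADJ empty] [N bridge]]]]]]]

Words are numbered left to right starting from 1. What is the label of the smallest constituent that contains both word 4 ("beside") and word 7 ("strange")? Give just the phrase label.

PP

Both words fall inside [PP beside his empty strange engineer] (words 4–8), and no smaller constituent contains them both. Label: PP.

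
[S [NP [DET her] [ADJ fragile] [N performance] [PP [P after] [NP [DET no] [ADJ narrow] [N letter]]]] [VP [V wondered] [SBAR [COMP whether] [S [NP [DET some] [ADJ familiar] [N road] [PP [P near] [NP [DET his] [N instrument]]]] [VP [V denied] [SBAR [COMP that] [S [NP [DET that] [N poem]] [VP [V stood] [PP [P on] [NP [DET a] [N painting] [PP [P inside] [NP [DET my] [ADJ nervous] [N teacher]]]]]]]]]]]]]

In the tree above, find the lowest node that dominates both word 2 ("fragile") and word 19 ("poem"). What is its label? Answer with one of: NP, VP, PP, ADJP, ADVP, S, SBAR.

S

Word 2 lies under S → NP → ADJ; word 19 lies under S → VP → SBAR → S → VP → SBAR → S → NP → N. The lowest shared node is the S.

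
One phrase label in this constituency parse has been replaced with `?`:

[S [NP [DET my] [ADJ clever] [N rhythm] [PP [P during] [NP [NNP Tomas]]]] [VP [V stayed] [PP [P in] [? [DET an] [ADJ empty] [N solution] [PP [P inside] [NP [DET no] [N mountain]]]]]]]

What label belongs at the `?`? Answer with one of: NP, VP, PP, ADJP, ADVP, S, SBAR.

NP

Looking at what the `?` directly dominates — DET 'an', ADJ 'empty', N 'solution', PP — this is a noun phrase (NP).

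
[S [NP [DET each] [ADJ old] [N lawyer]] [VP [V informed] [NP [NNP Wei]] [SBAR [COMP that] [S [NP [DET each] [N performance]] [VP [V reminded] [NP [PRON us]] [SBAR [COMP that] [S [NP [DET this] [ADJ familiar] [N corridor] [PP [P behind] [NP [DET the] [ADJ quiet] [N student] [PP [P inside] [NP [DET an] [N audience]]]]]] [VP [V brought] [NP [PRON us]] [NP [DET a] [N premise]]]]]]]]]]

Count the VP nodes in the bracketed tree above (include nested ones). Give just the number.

Listing each VP by its span: [VP informed Wei that each performance reminded us that this familiar corridor behind the quiet student inside an audience brought us a premise]; [VP reminded us that this familiar corridor behind the quiet student inside an audience brought us a premise]; [VP brought us a premise] — that makes 3.

3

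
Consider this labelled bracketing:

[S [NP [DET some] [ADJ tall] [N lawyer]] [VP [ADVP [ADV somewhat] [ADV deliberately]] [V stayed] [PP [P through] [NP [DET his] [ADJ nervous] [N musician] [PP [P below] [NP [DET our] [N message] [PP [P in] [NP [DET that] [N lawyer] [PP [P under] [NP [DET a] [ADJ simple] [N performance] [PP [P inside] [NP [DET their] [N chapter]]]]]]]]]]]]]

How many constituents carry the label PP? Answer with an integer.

5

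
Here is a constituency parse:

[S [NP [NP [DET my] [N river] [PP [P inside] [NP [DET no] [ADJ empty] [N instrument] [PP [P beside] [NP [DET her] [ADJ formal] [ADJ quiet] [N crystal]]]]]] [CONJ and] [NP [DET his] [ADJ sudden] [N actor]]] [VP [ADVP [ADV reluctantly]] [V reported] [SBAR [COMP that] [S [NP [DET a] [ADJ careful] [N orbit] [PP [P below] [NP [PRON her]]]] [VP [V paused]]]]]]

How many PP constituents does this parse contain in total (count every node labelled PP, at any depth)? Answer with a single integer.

3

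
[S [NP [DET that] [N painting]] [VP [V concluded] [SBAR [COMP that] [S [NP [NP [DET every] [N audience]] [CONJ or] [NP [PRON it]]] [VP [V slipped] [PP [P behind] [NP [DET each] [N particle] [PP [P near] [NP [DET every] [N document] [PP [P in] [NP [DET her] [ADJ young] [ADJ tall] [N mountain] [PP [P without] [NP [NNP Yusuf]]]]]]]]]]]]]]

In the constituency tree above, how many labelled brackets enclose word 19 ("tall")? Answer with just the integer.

12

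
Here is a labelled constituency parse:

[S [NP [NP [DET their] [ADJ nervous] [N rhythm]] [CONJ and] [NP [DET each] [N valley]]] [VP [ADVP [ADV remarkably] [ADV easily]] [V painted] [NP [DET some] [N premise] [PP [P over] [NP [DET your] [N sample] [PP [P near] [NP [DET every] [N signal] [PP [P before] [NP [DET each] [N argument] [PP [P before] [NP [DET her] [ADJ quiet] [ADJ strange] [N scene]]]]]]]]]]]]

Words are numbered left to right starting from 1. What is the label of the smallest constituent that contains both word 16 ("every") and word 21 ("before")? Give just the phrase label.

NP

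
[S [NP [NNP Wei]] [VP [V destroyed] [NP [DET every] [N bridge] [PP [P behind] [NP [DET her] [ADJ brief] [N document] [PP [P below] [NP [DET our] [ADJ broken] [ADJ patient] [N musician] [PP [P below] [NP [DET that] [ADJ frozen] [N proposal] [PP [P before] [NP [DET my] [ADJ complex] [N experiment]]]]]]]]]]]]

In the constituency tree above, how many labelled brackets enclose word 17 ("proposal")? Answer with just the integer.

10

The word sits inside N, which is inside NP, inside PP, inside NP, inside PP, inside NP, inside PP, inside NP, inside VP, inside S — 10 brackets in all.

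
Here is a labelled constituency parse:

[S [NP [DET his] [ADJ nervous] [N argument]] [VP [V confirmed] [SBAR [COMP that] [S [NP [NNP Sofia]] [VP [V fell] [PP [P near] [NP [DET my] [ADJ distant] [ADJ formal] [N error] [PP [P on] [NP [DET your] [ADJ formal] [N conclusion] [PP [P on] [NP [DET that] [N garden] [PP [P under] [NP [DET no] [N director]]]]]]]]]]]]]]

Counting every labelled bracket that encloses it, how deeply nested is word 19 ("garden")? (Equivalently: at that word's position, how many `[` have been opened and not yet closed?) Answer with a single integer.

12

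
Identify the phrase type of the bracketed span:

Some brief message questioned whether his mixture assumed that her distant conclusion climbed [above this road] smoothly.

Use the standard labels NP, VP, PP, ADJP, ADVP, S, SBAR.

PP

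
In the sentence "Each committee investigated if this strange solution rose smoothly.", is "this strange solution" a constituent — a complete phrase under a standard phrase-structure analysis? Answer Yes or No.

Yes

These words form the whole noun phrase headed by "solution", so yes — one constituent.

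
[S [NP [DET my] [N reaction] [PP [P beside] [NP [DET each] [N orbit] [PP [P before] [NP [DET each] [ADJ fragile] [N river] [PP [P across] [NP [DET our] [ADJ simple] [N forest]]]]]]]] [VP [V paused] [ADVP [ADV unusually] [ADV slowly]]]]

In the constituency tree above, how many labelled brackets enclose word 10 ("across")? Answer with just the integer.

8

The word sits inside P, which is inside PP, inside NP, inside PP, inside NP, inside PP, inside NP, inside S — 8 brackets in all.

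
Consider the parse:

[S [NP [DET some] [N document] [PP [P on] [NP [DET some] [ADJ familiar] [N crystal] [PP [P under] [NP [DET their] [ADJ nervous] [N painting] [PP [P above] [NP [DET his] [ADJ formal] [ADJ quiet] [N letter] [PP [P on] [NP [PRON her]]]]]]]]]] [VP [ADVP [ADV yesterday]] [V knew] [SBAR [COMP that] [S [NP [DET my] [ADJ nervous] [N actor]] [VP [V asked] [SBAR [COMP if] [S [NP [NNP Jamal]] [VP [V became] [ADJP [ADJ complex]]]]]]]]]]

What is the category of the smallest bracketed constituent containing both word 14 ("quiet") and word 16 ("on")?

NP

Both words fall inside [NP his formal quiet letter on her] (words 12–17), and no smaller constituent contains them both. Label: NP.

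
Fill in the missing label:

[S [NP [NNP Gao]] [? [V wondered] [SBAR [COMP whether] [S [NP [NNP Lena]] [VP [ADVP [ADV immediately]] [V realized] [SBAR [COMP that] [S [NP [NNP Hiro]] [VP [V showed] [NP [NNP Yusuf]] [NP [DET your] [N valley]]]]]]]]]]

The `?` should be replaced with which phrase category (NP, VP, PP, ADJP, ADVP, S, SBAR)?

VP

Looking at what the `?` directly dominates — V 'wondered', SBAR — this is a verb phrase (VP).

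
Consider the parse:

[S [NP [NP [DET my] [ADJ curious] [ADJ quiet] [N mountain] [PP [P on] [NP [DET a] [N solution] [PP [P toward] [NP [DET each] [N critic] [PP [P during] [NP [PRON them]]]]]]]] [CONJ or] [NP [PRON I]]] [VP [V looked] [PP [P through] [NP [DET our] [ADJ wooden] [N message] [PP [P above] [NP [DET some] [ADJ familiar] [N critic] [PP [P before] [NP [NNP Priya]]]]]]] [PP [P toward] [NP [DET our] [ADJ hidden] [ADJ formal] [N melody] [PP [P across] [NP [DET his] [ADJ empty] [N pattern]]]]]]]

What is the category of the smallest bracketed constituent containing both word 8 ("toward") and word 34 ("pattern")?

The smallest bracket enclosing both words is [S my curious quiet mountain on a solution toward each critic during them or I looked through our wooden message above some familiar critic before Priya toward our hidden formal melody across his empty pattern], so the label is S.

S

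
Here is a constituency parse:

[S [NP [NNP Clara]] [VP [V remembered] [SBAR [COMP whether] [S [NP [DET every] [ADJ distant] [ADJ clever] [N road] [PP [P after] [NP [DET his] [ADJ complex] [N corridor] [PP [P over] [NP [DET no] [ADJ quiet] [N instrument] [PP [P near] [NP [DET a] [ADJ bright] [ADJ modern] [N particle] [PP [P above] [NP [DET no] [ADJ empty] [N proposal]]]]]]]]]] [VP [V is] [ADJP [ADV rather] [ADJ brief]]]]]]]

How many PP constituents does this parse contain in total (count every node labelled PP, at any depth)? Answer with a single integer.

4

The PP constituents are: [PP after his complex corridor over no quiet instrument near a bright modern particle above no empty proposal]; [PP over no quiet instrument near a bright modern particle above no empty proposal]; [PP near a bright modern particle above no empty proposal]; [PP above no empty proposal]. Total: 4.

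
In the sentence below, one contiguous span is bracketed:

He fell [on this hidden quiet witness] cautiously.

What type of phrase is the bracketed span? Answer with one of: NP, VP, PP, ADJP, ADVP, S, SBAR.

"on" is the head of the bracketed span, so the span is a prepositional phrase: PP.

PP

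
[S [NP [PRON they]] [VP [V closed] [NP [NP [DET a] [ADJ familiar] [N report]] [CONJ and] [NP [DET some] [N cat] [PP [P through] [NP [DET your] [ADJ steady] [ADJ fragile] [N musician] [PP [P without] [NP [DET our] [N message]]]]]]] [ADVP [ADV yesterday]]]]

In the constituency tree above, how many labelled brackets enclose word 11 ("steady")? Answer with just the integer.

7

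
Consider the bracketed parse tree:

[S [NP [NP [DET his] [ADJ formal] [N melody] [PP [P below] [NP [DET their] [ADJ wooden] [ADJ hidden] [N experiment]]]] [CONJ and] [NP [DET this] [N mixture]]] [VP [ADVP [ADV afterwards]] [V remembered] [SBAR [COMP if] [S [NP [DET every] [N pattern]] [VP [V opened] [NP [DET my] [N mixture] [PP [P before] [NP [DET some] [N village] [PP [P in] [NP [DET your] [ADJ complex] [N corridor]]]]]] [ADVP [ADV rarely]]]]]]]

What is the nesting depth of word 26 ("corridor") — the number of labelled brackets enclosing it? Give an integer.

11

Path from the root down to the word: S → VP → SBAR → S → VP → NP → PP → NP → PP → NP → N. That is 11 enclosing brackets.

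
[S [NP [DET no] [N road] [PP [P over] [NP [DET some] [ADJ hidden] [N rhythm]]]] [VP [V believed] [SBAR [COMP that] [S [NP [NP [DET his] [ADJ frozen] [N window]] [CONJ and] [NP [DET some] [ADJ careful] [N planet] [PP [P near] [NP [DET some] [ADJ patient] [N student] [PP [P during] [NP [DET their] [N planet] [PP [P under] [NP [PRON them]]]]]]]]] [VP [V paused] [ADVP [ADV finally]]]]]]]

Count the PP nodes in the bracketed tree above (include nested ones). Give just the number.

Scanning left to right, an opening `[PP` appears at word positions 3, 16, 20, 23 — 4 in total.

4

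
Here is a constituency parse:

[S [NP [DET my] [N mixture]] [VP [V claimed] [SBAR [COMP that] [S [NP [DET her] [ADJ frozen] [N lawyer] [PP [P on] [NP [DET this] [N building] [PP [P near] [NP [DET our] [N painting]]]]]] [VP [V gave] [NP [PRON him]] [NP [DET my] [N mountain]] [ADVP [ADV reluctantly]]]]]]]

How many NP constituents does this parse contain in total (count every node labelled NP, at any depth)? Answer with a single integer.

6

Scanning left to right, an opening `[NP` appears at word positions 1, 5, 9, 12, 15, 16 — 6 in total.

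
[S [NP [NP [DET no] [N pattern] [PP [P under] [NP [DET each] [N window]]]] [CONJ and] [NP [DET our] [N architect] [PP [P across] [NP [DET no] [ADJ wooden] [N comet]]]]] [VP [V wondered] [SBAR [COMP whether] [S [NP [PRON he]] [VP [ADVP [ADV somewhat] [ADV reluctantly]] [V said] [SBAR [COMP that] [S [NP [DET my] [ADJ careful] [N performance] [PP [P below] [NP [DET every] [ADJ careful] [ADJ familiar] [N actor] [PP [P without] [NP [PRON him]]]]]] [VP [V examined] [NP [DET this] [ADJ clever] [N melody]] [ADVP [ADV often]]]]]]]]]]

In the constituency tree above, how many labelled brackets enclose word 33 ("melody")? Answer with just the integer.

10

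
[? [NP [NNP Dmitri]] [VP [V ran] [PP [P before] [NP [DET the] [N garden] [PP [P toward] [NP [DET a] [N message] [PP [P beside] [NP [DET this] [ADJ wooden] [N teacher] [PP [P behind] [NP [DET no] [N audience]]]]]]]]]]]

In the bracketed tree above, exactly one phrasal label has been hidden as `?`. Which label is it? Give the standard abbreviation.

S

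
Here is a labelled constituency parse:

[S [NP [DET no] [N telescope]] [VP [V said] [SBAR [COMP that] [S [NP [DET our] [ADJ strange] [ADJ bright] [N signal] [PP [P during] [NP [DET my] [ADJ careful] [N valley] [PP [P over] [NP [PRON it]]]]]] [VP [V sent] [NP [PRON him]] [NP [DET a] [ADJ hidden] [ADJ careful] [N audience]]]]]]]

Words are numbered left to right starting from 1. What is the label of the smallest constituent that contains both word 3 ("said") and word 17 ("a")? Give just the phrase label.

VP

The smallest bracket enclosing both words is [VP said that our strange bright signal during my careful valley over it sent him a hidden careful audience], so the label is VP.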